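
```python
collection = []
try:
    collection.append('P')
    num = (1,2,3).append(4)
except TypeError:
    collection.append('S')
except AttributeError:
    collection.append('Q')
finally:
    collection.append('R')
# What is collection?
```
['P', 'Q', 'R']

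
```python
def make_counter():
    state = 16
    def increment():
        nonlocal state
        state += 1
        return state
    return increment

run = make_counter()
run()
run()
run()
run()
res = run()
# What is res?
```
21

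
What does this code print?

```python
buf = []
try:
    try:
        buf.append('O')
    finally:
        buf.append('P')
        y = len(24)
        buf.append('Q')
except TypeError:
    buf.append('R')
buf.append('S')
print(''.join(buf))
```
OPRS

Exception in inner finally caught by outer except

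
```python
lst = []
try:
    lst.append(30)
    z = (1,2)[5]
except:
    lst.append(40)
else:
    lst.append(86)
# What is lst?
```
[30, 40]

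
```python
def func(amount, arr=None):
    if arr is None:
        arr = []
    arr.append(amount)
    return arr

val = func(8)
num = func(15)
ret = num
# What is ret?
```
[15]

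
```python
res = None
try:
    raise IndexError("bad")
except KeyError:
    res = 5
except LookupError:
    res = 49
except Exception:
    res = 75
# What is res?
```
49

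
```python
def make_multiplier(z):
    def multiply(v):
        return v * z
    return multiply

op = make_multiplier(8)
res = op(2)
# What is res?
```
16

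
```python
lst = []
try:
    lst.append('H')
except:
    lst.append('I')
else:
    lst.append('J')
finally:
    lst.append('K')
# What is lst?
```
['H', 'J', 'K']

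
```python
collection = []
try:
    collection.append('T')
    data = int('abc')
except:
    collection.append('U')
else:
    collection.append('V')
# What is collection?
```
['T', 'U']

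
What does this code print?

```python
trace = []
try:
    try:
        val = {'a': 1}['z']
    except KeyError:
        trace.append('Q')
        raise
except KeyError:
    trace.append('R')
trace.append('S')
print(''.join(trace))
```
QRS

raise without argument re-raises current exception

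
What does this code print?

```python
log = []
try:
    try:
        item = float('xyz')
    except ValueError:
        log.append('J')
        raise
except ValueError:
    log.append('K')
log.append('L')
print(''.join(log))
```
JKL

raise without argument re-raises current exception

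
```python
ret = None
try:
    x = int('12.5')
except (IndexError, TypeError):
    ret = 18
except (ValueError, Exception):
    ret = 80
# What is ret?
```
80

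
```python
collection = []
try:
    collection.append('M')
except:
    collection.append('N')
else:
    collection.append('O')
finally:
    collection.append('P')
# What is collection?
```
['M', 'O', 'P']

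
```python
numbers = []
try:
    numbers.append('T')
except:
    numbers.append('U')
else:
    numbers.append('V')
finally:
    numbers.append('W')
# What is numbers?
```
['T', 'V', 'W']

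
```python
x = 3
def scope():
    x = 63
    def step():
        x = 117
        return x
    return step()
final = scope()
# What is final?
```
117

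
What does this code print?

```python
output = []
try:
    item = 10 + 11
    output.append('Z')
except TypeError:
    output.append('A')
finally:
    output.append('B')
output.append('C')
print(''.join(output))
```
ZBC

finally runs after normal execution too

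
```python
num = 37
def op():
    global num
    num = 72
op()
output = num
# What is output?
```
72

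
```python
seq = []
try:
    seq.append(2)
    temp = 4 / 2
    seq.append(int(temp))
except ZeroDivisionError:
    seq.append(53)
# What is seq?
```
[2, 2]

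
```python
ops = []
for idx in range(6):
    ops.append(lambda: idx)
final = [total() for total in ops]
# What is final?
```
[5, 5, 5, 5, 5, 5]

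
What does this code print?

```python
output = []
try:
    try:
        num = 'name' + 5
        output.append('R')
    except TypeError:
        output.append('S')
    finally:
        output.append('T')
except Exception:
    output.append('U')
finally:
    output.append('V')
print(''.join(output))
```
STV

Both finally blocks run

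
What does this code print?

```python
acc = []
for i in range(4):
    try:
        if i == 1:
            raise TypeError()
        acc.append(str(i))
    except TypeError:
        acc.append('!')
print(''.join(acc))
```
0!23

Exception on i=1 caught, loop continues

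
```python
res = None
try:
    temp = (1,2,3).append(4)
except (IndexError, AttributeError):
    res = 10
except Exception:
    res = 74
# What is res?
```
10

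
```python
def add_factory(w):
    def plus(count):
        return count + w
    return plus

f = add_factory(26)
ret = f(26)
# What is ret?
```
52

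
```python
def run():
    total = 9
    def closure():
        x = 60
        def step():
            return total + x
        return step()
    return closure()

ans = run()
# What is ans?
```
69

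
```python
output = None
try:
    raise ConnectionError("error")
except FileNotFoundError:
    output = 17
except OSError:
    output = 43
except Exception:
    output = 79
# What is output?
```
43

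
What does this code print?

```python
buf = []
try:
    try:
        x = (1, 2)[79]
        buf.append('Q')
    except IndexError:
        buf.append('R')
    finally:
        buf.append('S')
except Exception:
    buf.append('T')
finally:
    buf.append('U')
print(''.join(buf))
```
RSU

Both finally blocks run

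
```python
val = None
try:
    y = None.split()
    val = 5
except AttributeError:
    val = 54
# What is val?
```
54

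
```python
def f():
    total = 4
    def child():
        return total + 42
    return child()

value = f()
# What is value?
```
46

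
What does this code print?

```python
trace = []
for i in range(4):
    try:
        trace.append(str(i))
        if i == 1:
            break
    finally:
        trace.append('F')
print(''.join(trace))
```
0F1F

finally runs even when breaking out of loop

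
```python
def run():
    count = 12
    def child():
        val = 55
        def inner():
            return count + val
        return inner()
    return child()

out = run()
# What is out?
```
67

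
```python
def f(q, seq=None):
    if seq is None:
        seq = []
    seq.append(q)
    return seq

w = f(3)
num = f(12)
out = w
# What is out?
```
[3]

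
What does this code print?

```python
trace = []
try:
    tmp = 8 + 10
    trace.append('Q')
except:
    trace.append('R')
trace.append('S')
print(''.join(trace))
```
QS

No exception, try block completes normally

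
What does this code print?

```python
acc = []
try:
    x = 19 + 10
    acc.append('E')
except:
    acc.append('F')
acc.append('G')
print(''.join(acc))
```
EG

No exception, try block completes normally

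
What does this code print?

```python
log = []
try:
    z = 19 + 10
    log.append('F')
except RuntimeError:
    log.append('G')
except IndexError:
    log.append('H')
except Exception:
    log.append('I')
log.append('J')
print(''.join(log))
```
FJ

No exception, try block completes normally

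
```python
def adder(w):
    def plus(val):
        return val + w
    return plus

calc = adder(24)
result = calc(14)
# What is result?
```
38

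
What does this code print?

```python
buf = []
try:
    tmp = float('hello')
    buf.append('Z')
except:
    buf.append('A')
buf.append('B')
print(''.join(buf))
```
AB

Exception raised in try, caught by bare except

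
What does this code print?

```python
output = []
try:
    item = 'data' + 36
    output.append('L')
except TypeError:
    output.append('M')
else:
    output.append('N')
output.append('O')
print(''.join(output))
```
MO

else block skipped when exception is caught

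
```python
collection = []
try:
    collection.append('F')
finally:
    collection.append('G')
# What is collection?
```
['F', 'G']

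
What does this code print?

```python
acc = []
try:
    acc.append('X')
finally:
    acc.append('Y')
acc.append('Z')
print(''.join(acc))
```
XYZ

try/finally without except, no exception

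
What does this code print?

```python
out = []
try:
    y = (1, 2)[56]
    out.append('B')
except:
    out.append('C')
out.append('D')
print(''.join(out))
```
CD

Exception raised in try, caught by bare except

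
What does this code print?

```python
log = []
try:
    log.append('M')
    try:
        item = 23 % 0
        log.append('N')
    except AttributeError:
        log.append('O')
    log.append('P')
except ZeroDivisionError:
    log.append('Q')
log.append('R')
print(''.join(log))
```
MQR

Inner handler doesn't match, propagates to outer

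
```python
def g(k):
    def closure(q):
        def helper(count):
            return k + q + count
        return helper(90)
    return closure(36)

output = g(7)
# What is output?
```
133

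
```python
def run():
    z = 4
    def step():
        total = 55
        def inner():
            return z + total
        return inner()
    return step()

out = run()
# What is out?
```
59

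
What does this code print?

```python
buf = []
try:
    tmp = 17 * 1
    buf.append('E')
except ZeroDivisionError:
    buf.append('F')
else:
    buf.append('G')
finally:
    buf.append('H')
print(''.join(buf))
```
EGH

else runs before finally when no exception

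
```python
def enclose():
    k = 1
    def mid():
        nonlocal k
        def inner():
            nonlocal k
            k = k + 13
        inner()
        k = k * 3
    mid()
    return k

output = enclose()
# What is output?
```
42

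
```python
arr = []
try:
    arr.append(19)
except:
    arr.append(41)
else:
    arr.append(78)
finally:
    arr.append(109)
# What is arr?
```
[19, 78, 109]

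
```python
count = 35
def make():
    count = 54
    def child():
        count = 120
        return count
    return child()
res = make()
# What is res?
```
120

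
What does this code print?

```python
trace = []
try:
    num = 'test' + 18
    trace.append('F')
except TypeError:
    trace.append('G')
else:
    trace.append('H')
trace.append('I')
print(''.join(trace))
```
GI

else block skipped when exception is caught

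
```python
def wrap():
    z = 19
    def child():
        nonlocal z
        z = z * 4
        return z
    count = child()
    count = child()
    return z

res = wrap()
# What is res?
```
304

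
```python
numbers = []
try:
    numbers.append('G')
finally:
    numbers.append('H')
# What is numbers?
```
['G', 'H']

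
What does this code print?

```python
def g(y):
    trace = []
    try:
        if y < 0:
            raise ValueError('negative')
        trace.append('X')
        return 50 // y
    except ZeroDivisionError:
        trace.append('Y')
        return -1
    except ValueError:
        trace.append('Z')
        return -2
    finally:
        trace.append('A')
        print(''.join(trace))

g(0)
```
XYA

y=0 causes ZeroDivisionError, caught, finally prints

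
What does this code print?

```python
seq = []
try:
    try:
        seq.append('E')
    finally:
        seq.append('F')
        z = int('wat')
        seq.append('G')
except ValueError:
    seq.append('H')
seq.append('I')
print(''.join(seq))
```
EFHI

Exception in inner finally caught by outer except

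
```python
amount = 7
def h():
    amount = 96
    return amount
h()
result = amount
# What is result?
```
7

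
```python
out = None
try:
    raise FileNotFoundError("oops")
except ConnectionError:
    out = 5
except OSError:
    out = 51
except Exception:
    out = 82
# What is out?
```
51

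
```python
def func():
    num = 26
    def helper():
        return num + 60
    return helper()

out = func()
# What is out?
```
86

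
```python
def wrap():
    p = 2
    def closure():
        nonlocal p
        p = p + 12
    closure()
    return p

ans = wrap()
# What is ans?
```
14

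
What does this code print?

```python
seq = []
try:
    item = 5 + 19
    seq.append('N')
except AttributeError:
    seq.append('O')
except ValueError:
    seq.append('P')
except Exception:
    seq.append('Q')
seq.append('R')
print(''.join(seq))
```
NR

No exception, try block completes normally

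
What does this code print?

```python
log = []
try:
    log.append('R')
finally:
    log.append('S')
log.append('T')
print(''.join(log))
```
RST

try/finally without except, no exception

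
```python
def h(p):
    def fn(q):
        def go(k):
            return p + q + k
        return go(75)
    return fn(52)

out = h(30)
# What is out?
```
157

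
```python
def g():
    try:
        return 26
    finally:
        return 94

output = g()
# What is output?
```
94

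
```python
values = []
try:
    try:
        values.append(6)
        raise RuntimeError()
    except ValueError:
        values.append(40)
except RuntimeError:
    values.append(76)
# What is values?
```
[6, 76]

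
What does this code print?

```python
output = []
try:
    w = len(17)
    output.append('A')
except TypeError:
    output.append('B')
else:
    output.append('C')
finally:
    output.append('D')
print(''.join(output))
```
BD

Exception: except runs, else skipped, finally runs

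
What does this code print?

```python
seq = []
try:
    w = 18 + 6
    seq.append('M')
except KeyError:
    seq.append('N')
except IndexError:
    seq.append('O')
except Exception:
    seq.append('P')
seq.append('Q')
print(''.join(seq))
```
MQ

No exception, try block completes normally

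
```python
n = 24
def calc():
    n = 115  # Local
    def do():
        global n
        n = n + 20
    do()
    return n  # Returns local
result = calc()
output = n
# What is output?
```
44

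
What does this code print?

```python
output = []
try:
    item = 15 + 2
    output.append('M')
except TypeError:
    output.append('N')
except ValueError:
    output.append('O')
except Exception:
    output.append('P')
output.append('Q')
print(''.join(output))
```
MQ

No exception, try block completes normally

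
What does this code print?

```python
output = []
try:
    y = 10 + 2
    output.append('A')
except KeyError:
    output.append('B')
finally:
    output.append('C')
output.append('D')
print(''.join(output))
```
ACD

finally runs after normal execution too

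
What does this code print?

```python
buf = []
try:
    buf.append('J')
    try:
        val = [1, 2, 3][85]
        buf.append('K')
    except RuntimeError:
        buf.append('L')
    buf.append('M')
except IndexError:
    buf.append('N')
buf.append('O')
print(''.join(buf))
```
JNO

Inner handler doesn't match, propagates to outer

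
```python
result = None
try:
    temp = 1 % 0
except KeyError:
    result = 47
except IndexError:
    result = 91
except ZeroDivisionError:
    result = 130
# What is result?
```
130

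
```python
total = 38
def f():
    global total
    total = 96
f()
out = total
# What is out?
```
96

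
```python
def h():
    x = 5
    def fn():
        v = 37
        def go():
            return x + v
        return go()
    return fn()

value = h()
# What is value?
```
42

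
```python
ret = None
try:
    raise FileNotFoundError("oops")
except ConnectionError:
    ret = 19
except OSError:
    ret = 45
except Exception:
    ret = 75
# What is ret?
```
45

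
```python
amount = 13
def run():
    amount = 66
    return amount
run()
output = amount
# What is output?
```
13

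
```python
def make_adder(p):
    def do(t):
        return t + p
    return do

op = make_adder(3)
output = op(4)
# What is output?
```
7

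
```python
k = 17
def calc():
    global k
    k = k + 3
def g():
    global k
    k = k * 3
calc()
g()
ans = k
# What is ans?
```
60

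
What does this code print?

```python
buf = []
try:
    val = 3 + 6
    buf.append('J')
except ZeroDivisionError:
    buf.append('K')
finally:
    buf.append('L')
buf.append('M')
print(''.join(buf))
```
JLM

finally runs after normal execution too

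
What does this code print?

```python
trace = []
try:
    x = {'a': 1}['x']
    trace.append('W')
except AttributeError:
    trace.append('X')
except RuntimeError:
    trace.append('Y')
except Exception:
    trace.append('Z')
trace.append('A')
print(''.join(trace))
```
ZA

KeyError not specifically caught, falls to Exception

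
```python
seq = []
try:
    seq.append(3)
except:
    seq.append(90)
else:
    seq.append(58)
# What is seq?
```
[3, 58]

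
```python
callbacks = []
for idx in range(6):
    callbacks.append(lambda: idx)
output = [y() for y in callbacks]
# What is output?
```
[5, 5, 5, 5, 5, 5]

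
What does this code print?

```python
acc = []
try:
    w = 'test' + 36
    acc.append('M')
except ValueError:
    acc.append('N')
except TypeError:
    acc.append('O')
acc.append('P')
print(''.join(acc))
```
OP

TypeError is caught by its specific handler, not ValueError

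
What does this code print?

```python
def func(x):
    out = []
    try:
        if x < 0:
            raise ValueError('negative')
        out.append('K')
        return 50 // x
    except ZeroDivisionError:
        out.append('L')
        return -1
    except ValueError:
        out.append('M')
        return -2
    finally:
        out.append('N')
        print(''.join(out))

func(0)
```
KLN

x=0 causes ZeroDivisionError, caught, finally prints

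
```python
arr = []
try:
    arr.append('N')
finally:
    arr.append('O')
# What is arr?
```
['N', 'O']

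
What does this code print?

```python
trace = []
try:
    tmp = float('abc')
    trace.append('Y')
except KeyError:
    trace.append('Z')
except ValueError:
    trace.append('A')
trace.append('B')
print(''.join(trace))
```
AB

ValueError is caught by its specific handler, not KeyError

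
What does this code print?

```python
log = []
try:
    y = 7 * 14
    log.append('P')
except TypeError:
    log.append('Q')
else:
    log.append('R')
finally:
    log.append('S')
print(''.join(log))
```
PRS

else runs before finally when no exception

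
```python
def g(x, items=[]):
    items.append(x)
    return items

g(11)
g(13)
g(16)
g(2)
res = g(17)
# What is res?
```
[11, 13, 16, 2, 17]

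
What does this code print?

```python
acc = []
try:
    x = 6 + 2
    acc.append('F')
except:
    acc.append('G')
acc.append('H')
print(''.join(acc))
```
FH

No exception, try block completes normally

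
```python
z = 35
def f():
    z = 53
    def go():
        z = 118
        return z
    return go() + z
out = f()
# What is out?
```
171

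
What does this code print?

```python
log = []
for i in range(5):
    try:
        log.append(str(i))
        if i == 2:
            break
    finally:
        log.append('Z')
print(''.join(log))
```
0Z1Z2Z

finally runs even when breaking out of loop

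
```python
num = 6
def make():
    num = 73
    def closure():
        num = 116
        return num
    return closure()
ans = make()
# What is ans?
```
116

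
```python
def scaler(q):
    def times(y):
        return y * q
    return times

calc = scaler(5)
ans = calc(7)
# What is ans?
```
35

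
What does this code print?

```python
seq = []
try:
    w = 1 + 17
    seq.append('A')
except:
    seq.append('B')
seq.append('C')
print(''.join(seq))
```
AC

No exception, try block completes normally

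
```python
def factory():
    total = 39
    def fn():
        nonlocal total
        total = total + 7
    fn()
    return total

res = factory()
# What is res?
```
46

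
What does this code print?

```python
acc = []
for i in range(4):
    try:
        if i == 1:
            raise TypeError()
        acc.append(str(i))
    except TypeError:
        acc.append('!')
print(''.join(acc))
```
0!23

Exception on i=1 caught, loop continues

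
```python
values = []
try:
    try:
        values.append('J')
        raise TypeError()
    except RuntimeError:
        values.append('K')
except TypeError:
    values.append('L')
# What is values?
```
['J', 'L']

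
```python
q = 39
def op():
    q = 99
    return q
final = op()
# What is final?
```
99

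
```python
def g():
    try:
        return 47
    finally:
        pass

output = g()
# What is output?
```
47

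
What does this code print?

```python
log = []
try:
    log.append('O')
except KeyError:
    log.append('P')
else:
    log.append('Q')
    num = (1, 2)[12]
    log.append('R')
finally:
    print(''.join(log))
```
OQ

Try succeeds, else appends 'Q', IndexError in else is uncaught, finally prints before exception propagates ('R' never appended)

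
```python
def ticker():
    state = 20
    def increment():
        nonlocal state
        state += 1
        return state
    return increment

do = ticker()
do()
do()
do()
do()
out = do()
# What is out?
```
25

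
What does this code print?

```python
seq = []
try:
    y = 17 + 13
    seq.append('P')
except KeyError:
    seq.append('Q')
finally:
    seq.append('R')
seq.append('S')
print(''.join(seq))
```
PRS

finally runs after normal execution too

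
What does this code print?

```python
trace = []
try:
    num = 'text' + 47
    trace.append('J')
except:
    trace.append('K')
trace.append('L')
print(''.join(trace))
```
KL

Exception raised in try, caught by bare except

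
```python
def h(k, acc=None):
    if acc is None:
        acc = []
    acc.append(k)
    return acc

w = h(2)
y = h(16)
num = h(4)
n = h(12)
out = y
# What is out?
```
[16]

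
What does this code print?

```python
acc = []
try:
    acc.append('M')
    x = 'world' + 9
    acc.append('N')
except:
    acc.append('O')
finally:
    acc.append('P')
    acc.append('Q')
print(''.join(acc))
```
MOPQ

Code before exception runs, then except, then all of finally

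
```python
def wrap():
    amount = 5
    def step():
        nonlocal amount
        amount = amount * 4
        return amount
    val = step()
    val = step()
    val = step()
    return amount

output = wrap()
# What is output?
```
320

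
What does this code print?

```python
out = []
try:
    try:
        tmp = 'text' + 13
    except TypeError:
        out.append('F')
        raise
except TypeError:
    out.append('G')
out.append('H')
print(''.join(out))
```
FGH

raise without argument re-raises current exception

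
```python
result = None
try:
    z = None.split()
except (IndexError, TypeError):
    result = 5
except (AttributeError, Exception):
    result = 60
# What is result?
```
60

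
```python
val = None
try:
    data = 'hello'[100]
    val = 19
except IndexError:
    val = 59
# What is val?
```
59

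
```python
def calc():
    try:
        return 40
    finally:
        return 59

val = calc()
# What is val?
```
59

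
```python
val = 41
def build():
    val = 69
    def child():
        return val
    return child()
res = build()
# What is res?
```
69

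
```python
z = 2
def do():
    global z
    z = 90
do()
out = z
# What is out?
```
90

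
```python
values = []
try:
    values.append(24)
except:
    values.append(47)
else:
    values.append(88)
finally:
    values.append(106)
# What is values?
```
[24, 88, 106]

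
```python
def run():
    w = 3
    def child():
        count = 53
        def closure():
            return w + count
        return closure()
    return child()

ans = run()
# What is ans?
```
56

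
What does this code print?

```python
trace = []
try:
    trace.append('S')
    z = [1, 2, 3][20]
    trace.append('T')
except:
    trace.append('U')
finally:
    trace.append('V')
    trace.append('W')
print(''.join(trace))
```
SUVW

Code before exception runs, then except, then all of finally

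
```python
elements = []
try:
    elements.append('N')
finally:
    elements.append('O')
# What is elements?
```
['N', 'O']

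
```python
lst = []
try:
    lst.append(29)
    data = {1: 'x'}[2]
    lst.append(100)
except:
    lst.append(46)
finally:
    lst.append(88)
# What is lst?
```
[29, 46, 88]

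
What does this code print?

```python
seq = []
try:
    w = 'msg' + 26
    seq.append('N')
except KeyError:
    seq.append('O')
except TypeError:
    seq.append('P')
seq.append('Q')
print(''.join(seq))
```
PQ

TypeError is caught by its specific handler, not KeyError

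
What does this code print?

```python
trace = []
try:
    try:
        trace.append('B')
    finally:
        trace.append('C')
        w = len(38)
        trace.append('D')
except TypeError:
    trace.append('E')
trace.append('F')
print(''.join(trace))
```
BCEF

Exception in inner finally caught by outer except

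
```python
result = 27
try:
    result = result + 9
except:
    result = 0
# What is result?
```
36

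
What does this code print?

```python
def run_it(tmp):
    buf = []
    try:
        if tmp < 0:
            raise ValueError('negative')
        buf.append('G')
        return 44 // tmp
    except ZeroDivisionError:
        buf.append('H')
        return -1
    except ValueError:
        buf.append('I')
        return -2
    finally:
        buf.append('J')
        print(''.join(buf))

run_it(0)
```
GHJ

tmp=0 causes ZeroDivisionError, caught, finally prints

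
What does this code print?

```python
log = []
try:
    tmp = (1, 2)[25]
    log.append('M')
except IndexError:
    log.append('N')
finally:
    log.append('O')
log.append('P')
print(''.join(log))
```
NOP

finally always runs, even after exception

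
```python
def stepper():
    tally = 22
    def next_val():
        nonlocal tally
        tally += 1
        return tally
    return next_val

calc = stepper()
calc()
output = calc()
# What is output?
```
24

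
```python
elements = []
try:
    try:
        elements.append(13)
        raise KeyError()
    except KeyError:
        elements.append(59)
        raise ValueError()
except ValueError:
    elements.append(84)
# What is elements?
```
[13, 59, 84]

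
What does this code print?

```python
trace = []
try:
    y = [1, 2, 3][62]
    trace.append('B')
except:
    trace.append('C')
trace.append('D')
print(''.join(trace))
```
CD

Exception raised in try, caught by bare except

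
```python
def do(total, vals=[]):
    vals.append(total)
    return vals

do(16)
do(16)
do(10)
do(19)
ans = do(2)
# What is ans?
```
[16, 16, 10, 19, 2]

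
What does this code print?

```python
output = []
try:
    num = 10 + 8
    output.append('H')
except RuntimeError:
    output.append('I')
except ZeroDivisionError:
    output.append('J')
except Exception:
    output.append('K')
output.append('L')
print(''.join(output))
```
HL

No exception, try block completes normally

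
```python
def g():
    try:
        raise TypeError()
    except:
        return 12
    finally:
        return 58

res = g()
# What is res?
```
58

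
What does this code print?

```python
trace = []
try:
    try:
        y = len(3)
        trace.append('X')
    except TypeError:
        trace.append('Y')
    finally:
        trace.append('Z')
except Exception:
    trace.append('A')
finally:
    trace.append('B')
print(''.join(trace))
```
YZB

Both finally blocks run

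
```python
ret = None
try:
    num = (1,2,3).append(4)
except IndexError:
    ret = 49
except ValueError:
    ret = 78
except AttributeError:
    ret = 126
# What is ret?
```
126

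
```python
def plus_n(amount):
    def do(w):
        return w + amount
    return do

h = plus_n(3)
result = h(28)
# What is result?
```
31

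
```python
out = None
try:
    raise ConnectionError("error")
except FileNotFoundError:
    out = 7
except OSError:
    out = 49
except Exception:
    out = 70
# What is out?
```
49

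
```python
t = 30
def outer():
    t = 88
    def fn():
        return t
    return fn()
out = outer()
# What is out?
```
88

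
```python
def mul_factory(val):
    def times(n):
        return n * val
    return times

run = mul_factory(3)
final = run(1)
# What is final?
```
3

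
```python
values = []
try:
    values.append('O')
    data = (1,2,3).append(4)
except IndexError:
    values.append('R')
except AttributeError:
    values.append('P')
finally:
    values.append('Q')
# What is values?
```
['O', 'P', 'Q']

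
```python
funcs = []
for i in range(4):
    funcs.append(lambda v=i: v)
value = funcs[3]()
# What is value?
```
3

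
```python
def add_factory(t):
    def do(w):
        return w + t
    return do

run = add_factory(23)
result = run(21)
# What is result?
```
44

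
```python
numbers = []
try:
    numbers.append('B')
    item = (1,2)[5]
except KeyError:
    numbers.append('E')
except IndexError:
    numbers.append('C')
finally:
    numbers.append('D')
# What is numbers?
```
['B', 'C', 'D']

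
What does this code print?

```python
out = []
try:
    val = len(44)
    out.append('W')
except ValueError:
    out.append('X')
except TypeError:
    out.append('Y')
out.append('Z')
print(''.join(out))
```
YZ

TypeError is caught by its specific handler, not ValueError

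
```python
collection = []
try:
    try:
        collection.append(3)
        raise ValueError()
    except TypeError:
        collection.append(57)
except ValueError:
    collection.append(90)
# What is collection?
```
[3, 90]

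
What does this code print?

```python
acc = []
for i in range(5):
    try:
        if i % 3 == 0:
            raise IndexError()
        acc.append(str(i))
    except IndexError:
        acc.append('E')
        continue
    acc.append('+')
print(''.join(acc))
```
E1+2+E4+

continue in except skips rest of loop body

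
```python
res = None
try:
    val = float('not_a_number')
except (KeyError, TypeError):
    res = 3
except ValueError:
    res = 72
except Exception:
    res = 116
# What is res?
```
72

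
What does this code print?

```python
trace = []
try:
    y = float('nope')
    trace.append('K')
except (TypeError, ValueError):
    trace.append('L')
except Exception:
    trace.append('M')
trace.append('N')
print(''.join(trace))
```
LN

ValueError matches tuple containing it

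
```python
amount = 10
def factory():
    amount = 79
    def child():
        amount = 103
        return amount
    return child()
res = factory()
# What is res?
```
103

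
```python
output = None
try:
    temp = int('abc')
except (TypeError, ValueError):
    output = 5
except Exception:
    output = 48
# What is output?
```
5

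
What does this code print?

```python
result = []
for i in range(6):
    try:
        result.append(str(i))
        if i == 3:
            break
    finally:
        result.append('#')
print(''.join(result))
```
0#1#2#3#

finally runs even when breaking out of loop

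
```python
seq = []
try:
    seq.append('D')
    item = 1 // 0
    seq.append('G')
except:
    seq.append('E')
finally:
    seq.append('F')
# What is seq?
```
['D', 'E', 'F']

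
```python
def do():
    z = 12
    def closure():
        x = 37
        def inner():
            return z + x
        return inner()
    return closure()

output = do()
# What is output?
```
49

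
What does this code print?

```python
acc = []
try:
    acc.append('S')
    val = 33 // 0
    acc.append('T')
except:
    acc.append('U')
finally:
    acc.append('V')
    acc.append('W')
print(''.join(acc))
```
SUVW

Code before exception runs, then except, then all of finally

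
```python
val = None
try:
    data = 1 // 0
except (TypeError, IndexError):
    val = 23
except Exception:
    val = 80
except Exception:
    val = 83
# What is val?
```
80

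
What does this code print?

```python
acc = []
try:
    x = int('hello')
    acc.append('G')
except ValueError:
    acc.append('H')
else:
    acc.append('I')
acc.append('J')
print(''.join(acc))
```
HJ

else block skipped when exception is caught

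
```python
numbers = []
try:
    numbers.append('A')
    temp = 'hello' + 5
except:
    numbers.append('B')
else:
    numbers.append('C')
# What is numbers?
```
['A', 'B']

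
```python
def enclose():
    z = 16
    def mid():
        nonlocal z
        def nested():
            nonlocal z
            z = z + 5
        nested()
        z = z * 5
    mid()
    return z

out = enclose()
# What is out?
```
105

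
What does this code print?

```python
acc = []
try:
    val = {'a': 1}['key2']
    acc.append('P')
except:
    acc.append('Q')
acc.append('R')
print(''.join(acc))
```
QR

Exception raised in try, caught by bare except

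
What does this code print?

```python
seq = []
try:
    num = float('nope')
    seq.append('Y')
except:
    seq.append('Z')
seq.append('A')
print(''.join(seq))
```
ZA

Exception raised in try, caught by bare except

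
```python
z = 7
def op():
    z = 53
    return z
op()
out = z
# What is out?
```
7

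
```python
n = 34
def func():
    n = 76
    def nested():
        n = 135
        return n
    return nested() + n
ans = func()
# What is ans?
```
211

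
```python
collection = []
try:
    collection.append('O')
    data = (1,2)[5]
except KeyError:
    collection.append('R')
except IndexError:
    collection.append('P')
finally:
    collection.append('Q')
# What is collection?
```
['O', 'P', 'Q']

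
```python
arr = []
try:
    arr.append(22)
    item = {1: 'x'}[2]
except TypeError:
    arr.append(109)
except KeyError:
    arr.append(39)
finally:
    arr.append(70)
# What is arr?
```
[22, 39, 70]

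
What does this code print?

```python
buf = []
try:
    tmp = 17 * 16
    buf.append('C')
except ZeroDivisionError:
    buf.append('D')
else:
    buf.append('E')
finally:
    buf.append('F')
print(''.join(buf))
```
CEF

else runs before finally when no exception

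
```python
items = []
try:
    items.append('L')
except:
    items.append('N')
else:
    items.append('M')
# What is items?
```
['L', 'M']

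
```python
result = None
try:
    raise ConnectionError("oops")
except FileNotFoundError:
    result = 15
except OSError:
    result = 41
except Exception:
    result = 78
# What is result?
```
41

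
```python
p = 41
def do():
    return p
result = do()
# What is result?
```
41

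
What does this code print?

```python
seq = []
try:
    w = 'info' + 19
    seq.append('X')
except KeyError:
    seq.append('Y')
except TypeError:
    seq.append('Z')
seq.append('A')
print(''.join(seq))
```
ZA

TypeError is caught by its specific handler, not KeyError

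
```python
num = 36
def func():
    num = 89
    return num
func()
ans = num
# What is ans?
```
36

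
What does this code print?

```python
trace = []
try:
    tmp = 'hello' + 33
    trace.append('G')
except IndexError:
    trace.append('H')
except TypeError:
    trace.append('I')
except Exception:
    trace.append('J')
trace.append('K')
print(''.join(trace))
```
IK

TypeError matches before generic Exception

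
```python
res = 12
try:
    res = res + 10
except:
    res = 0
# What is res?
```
22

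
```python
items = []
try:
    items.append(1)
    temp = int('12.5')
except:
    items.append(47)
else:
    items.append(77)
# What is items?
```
[1, 47]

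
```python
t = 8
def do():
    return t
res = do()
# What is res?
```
8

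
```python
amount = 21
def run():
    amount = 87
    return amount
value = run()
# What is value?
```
87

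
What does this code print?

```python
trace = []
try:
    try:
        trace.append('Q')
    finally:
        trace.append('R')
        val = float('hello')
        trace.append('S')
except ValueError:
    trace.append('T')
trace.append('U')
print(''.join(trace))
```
QRTU

Exception in inner finally caught by outer except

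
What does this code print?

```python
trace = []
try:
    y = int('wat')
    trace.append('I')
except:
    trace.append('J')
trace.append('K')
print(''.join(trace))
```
JK

Exception raised in try, caught by bare except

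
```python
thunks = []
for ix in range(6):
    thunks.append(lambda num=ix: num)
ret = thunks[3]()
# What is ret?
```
3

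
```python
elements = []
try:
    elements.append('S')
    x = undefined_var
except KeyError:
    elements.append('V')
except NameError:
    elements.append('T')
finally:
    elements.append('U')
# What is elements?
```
['S', 'T', 'U']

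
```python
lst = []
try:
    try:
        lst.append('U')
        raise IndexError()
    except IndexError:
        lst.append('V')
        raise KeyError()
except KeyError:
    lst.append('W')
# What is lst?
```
['U', 'V', 'W']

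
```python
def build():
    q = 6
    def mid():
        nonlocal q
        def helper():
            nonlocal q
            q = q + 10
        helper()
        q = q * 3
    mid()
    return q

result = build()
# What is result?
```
48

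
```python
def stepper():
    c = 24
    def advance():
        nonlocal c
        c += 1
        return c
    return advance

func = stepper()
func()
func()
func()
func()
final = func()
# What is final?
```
29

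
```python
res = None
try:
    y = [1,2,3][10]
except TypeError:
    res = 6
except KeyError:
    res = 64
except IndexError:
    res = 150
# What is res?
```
150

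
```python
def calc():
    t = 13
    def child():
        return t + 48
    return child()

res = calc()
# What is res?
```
61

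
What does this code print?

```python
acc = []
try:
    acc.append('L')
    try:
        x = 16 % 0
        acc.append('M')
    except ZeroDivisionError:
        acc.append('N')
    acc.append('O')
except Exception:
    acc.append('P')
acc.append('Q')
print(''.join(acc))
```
LNOQ

Inner exception caught by inner handler, outer continues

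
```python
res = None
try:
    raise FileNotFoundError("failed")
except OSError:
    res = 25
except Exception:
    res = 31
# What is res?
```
25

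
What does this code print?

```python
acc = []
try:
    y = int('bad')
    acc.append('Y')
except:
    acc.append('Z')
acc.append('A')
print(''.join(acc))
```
ZA

Exception raised in try, caught by bare except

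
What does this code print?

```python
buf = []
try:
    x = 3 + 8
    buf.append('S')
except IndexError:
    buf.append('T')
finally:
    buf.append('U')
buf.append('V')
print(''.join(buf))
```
SUV

finally runs after normal execution too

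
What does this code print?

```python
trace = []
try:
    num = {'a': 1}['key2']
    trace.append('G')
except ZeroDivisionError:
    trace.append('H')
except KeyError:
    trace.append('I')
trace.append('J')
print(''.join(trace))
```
IJ

KeyError is caught by its specific handler, not ZeroDivisionError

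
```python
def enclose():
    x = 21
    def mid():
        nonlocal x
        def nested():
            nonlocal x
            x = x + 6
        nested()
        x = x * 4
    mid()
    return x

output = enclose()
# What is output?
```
108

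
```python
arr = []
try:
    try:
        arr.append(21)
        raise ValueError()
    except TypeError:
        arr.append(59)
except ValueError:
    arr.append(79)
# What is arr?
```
[21, 79]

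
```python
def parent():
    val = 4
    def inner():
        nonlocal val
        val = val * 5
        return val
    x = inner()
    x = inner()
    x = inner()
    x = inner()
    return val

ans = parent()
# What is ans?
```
2500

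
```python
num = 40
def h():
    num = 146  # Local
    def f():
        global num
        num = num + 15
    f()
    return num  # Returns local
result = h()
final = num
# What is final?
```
55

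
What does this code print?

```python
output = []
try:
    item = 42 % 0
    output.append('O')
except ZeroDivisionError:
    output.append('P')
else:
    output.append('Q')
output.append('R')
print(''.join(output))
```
PR

else block skipped when exception is caught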